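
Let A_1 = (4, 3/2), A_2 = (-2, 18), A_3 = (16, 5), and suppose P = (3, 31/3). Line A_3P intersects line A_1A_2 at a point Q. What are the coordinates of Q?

(2/5, 57/5)

Barycentric coordinates of P with respect to A_1A_2A_3: (1/3, 1/2, 1/6).
On side A_1A_2 the A_3-coordinate is zero; dropping P's A_3-weight 1/6 and renormalizing the remaining 1/3 : 1/2 gives weights 2/5, 3/5 on A_1, A_2.
Q = (2/5)·(4, 3/2) + (3/5)·(-2, 18) = (2/5, 57/5).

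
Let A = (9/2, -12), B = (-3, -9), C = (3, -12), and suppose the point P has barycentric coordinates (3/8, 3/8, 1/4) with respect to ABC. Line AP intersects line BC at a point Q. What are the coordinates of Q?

Line AP meets BC where the A-coordinate vanishes; zeroing P's A-weight and renormalizing leaves B, C-weights 3/8 : 1/4 → (3/5, 2/5).
So Q = (3/5)·B + (2/5)·C = (-3/5, -51/5).

(-3/5, -51/5)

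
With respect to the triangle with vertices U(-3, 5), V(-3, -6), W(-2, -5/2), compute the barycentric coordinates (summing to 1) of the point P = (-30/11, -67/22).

Signed area of the reference triangle: [UVW] = ½·((-3)·(-6−(-5/2)) + (-3)·(-5/2−5) + (-2)·(5−(-6))) = ½·(21/2 + 45/2 − 22) = 11/2.
[PVW] = ½·((-30/11)·(-6−(-5/2)) + (-3)·(-5/2−(-67/22)) + (-2)·(-67/22−(-6))) = ½·(105/11 − 18/11 − 65/11) = 1, so the U-coordinate is 1/(11/2) = 2/11.
[UPW] = ½·((-3)·(-67/22−(-5/2)) + (-30/11)·(-5/2−5) + (-2)·(5−(-67/22))) = ½·(18/11 + 225/11 − 177/11) = 3, so the V-coordinate is 6/11.
[UVP] = ½·((-3)·(-6−(-67/22)) + (-3)·(-67/22−5) + (-30/11)·(5−(-6))) = ½·(195/22 + 531/22 − 30) = 3/2, so the W-coordinate is 3/11.

(2/11, 6/11, 3/11)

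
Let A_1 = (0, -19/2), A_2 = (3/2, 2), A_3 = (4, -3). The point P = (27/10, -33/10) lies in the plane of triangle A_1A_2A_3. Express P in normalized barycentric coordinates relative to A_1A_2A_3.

Signed area of the reference triangle: [A_1A_2A_3] = ½·(0·(2−(-3)) + (3/2)·(-3−(-19/2)) + 4·(-19/2−2)) = ½·(0 + 39/4 − 46) = -145/8.
[PA_2A_3] = ½·((27/10)·(2−(-3)) + (3/2)·(-3−(-33/10)) + 4·(-33/10−2)) = ½·(27/2 + 9/20 − 106/5) = -29/8, so the A_1-coordinate is (-29/8)/(-145/8) = 1/5.
[A_1PA_3] = ½·(0·(-33/10−(-3)) + (27/10)·(-3−(-19/2)) + 4·(-19/2−(-33/10))) = ½·(0 + 351/20 − 124/5) = -29/8, so the A_2-coordinate is 1/5.
[A_1A_2P] = ½·(0·(2−(-33/10)) + (3/2)·(-33/10−(-19/2)) + (27/10)·(-19/2−2)) = ½·(0 + 93/10 − 621/20) = -87/8, so the A_3-coordinate is 3/5.

(1/5, 1/5, 3/5)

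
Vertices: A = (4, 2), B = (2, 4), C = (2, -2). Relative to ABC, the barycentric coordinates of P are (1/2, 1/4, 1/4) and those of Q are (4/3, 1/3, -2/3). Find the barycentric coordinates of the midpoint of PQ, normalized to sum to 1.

(11/12, 7/24, -5/24)

Since both coordinate triples sum to 1, the midpoint's barycentrics are the componentwise average.
(1/2+4/3)/2 = 11/12; similarly 7/24 and -5/24.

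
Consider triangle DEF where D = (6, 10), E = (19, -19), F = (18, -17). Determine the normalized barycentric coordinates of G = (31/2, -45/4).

(1/4, 1/2, 1/4)

Signed area of the reference triangle: [DEF] = ½·(6·(-19−(-17)) + 19·(-17−10) + 18·(10−(-19))) = ½·(-12 − 513 + 522) = -3/2.
[GEF] = ½·((31/2)·(-19−(-17)) + 19·(-17−(-45/4)) + 18·(-45/4−(-19))) = ½·(-31 − 437/4 + 279/2) = -3/8, so the D-coordinate is (-3/8)/(-3/2) = 1/4.
[DGF] = ½·(6·(-45/4−(-17)) + (31/2)·(-17−10) + 18·(10−(-45/4))) = ½·(69/2 − 837/2 + 765/2) = -3/4, so the E-coordinate is 1/2.
[DEG] = ½·(6·(-19−(-45/4)) + 19·(-45/4−10) + (31/2)·(10−(-19))) = ½·(-93/2 − 1615/4 + 899/2) = -3/8, so the F-coordinate is 1/4.
Check: 1/4 + 1/2 + 1/4 = 1.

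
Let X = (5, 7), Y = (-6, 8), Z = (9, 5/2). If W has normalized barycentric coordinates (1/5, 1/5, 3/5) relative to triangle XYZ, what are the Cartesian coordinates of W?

W = (1/5)·X + (1/5)·Y + (3/5)·Z.
x-coordinate: (1/5)·5 + (1/5)·(-6) + (3/5)·9 = 26/5.
y-coordinate: (1/5)·7 + (1/5)·8 + (3/5)·(5/2) = 9/2.

(26/5, 9/2)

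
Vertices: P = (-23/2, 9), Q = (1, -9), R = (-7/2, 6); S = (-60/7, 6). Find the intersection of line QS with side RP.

(-61/6, 17/2)

Barycentric coordinates of S with respect to PQR: (5/7, 1/7, 1/7).
On side RP the Q-coordinate is zero; dropping S's Q-weight 1/7 and renormalizing the remaining 1/7 : 5/7 gives weights 1/6, 5/6 on R, P.
T = (1/6)·(-7/2, 6) + (5/6)·(-23/2, 9) = (-61/6, 17/2).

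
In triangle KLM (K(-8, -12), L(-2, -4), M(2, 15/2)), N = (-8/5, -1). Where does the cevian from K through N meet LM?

(0, 7/4)

Barycentric coordinates of N with respect to KLM: (1/5, 2/5, 2/5).
On side LM the K-coordinate is zero; dropping N's K-weight 1/5 and renormalizing the remaining 2/5 : 2/5 gives weights 1/2, 1/2 on L, M.
J = (1/2)·(-2, -4) + (1/2)·(2, 15/2) = (0, 7/4).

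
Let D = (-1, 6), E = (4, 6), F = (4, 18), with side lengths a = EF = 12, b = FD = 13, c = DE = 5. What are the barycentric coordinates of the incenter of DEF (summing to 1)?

(2/5, 13/30, 1/6)

The incenter has barycentric coordinates proportional to the opposite side lengths: (12 : 13 : 5).
Normalizing by 12+13+5 = 30 gives (2/5, 13/30, 1/6).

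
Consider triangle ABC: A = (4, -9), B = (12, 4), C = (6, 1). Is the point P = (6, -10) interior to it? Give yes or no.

Barycentric coordinates of P: (11/9, 11/27, -17/27).
The three coordinates are positive, positive, negative; a point is interior exactly when all three are positive.

no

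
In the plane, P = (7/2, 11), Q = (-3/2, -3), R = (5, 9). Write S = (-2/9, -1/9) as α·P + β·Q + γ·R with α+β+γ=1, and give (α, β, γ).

Signed area of the reference triangle: [PQR] = ½·((7/2)·(-3−9) + (-3/2)·(9−11) + 5·(11−(-3))) = ½·(-42 + 3 + 70) = 31/2.
[SQR] = ½·((-2/9)·(-3−9) + (-3/2)·(9−(-1/9)) + 5·(-1/9−(-3))) = ½·(8/3 − 41/3 + 130/9) = 31/18, so the P-coordinate is (31/18)/(31/2) = 1/9.
[PSR] = ½·((7/2)·(-1/9−9) + (-2/9)·(9−11) + 5·(11−(-1/9))) = ½·(-287/9 + 4/9 + 500/9) = 217/18, so the Q-coordinate is 7/9.
[PQS] = ½·((7/2)·(-3−(-1/9)) + (-3/2)·(-1/9−11) + (-2/9)·(11−(-3))) = ½·(-91/9 + 50/3 − 28/9) = 31/18, so the R-coordinate is 1/9.
Check: 1/9 + 7/9 + 1/9 = 1.

(1/9, 7/9, 1/9)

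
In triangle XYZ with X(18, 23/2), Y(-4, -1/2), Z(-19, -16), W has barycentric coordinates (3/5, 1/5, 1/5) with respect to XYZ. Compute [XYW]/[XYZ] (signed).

1/5

The signed ratio [XYW]/[XYZ] equals the barycentric coordinate of W at vertex Z, which is 1/5.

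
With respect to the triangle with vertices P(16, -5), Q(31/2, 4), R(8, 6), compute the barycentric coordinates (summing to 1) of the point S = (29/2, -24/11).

(8/11, 1/11, 2/11)

Signed area of the reference triangle: [PQR] = ½·(16·(4−6) + (31/2)·(6−(-5)) + 8·(-5−4)) = ½·(-32 + 341/2 − 72) = 133/4.
[SQR] = ½·((29/2)·(4−6) + (31/2)·(6−(-24/11)) + 8·(-24/11−4)) = ½·(-29 + 1395/11 − 544/11) = 266/11, so the P-coordinate is (266/11)/(133/4) = 8/11.
[PSR] = ½·(16·(-24/11−6) + (29/2)·(6−(-5)) + 8·(-5−(-24/11))) = ½·(-1440/11 + 319/2 − 248/11) = 133/44, so the Q-coordinate is 1/11.
[PQS] = ½·(16·(4−(-24/11)) + (31/2)·(-24/11−(-5)) + (29/2)·(-5−4)) = ½·(1088/11 + 961/22 − 261/2) = 133/22, so the R-coordinate is 2/11.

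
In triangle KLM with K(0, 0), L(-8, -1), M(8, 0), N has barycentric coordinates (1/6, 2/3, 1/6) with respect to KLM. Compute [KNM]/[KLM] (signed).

2/3

The signed ratio [KNM]/[KLM] equals the barycentric coordinate of N at vertex L, which is 2/3.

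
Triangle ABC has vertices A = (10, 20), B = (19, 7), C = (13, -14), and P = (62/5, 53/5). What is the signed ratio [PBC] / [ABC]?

[ABC] = ½·(10·(7−(-14)) + 19·(-14−20) + 13·(20−7)) = ½·(210 − 646 + 169) = -267/2.
[PBC] = ½·((62/5)·(7−(-14)) + 19·(-14−(53/5)) + 13·(53/5−7)) = ½·(1302/5 − 2337/5 + 234/5) = -801/10, so the ratio is (-801/10)/(-267/2) = 3/5.

3/5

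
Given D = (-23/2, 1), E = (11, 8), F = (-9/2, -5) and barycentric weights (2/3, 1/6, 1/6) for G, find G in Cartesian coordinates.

(-79/12, 7/6)

G = (2/3)·D + (1/6)·E + (1/6)·F.
x-coordinate: (2/3)·(-23/2) + (1/6)·11 + (1/6)·(-9/2) = -79/12.
y-coordinate: (2/3)·1 + (1/6)·8 + (1/6)·(-5) = 7/6.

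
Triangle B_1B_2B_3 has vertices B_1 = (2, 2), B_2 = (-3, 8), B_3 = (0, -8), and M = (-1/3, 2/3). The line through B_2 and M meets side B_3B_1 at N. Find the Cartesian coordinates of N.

(1, -3)

Barycentric coordinates of M with respect to B_1B_2B_3: (1/3, 1/3, 1/3).
On side B_3B_1 the B_2-coordinate is zero; dropping M's B_2-weight 1/3 and renormalizing the remaining 1/3 : 1/3 gives weights 1/2, 1/2 on B_3, B_1.
N = (1/2)·(0, -8) + (1/2)·(2, 2) = (1, -3).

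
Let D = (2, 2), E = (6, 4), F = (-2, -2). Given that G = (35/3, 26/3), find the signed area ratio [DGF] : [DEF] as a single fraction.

[DEF] = ½·(2·(4−(-2)) + 6·(-2−2) + (-2)·(2−4)) = ½·(12 − 24 + 4) = -4.
[DGF] = ½·(2·(26/3−(-2)) + (35/3)·(-2−2) + (-2)·(2−(26/3))) = ½·(64/3 − 140/3 + 40/3) = -6, so the ratio is (-6)/(-4) = 3/2.

3/2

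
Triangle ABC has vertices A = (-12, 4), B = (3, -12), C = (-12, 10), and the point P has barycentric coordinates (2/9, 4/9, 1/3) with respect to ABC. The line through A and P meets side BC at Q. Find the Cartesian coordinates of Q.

(-24/7, -18/7)

Line AP meets BC where the A-coordinate vanishes; zeroing P's A-weight and renormalizing leaves B, C-weights 4/9 : 1/3 → (4/7, 3/7).
So Q = (4/7)·B + (3/7)·C = (-24/7, -18/7).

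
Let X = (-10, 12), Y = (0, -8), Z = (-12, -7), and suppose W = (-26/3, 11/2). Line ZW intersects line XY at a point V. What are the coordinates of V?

Barycentric coordinates of W with respect to XYZ: (2/3, 1/6, 1/6).
On side XY the Z-coordinate is zero; dropping W's Z-weight 1/6 and renormalizing the remaining 2/3 : 1/6 gives weights 4/5, 1/5 on X, Y.
V = (4/5)·(-10, 12) + (1/5)·(0, -8) = (-8, 8).

(-8, 8)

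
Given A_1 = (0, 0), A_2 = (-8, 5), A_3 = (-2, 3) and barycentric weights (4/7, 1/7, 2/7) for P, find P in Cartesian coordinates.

P = (4/7)·A_1 + (1/7)·A_2 + (2/7)·A_3.
x-coordinate: (4/7)·0 + (1/7)·(-8) + (2/7)·(-2) = -12/7.
y-coordinate: (4/7)·0 + (1/7)·5 + (2/7)·3 = 11/7.

(-12/7, 11/7)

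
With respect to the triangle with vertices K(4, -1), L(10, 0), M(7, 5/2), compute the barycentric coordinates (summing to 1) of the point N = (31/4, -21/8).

Signed area of the reference triangle: [KLM] = ½·(4·(0−(5/2)) + 10·(5/2−(-1)) + 7·(-1−0)) = ½·(-10 + 35 − 7) = 9.
[NLM] = ½·((31/4)·(0−(5/2)) + 10·(5/2−(-21/8)) + 7·(-21/8−0)) = ½·(-155/8 + 205/4 − 147/8) = 27/4, so the K-coordinate is (27/4)/9 = 3/4.
[KNM] = ½·(4·(-21/8−(5/2)) + (31/4)·(5/2−(-1)) + 7·(-1−(-21/8))) = ½·(-41/2 + 217/8 + 91/8) = 9, so the L-coordinate is 1.
[KLN] = ½·(4·(0−(-21/8)) + 10·(-21/8−(-1)) + (31/4)·(-1−0)) = ½·(21/2 − 65/4 − 31/4) = -27/4, so the M-coordinate is -3/4.

(3/4, 1, -3/4)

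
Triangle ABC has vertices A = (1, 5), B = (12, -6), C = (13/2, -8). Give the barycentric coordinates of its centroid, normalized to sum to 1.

(1/3, 1/3, 1/3)

The centroid is the average of the vertices, so each weight is 1/3.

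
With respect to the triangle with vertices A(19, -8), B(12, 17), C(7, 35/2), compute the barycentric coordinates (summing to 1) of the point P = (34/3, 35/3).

(2/9, 1/3, 4/9)

Signed area of the reference triangle: [ABC] = ½·(19·(17−(35/2)) + 12·(35/2−(-8)) + 7·(-8−17)) = ½·(-19/2 + 306 − 175) = 243/4.
[PBC] = ½·((34/3)·(17−(35/2)) + 12·(35/2−(35/3)) + 7·(35/3−17)) = ½·(-17/3 + 70 − 112/3) = 27/2, so the A-coordinate is (27/2)/(243/4) = 2/9.
[APC] = ½·(19·(35/3−(35/2)) + (34/3)·(35/2−(-8)) + 7·(-8−(35/3))) = ½·(-665/6 + 289 − 413/3) = 81/4, so the B-coordinate is 1/3.
[ABP] = ½·(19·(17−(35/3)) + 12·(35/3−(-8)) + (34/3)·(-8−17)) = ½·(304/3 + 236 − 850/3) = 27, so the C-coordinate is 4/9.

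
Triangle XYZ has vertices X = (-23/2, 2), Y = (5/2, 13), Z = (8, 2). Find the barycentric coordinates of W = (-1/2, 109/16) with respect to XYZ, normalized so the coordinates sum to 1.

(5/16, 7/16, 1/4)

Signed area of the reference triangle: [XYZ] = ½·((-23/2)·(13−2) + (5/2)·(2−2) + 8·(2−13)) = ½·(-253/2 + 0 − 88) = -429/4.
[WYZ] = ½·((-1/2)·(13−2) + (5/2)·(2−(109/16)) + 8·(109/16−13)) = ½·(-11/2 − 385/32 − 99/2) = -2145/64, so the X-coordinate is (-2145/64)/(-429/4) = 5/16.
[XWZ] = ½·((-23/2)·(109/16−2) + (-1/2)·(2−2) + 8·(2−(109/16))) = ½·(-1771/32 + 0 − 77/2) = -3003/64, so the Y-coordinate is 7/16.
[XYW] = ½·((-23/2)·(13−(109/16)) + (5/2)·(109/16−2) + (-1/2)·(2−13)) = ½·(-2277/32 + 385/32 + 11/2) = -429/16, so the Z-coordinate is 1/4.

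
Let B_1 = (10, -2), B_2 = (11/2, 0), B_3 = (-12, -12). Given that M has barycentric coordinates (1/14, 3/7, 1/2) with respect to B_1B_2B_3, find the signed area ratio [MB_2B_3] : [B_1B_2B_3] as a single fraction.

1/14

The signed ratio [MB_2B_3]/[B_1B_2B_3] equals the barycentric coordinate of M at vertex B_1, which is 1/14.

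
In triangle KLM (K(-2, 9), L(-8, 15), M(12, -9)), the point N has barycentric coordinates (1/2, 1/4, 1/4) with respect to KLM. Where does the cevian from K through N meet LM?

Line KN meets LM where the K-coordinate vanishes; zeroing N's K-weight and renormalizing leaves L, M-weights 1/4 : 1/4 → (1/2, 1/2).
So J = (1/2)·L + (1/2)·M = (2, 3).

(2, 3)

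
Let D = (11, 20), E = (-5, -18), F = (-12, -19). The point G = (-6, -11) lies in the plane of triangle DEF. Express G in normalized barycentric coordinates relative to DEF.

(1/5, 1/5, 3/5)

Signed area of the reference triangle: [DEF] = ½·(11·(-18−(-19)) + (-5)·(-19−20) + (-12)·(20−(-18))) = ½·(11 + 195 − 456) = -125.
[GEF] = ½·((-6)·(-18−(-19)) + (-5)·(-19−(-11)) + (-12)·(-11−(-18))) = ½·(-6 + 40 − 84) = -25, so the D-coordinate is (-25)/(-125) = 1/5.
[DGF] = ½·(11·(-11−(-19)) + (-6)·(-19−20) + (-12)·(20−(-11))) = ½·(88 + 234 − 372) = -25, so the E-coordinate is 1/5.
[DEG] = ½·(11·(-18−(-11)) + (-5)·(-11−20) + (-6)·(20−(-18))) = ½·(-77 + 155 − 228) = -75, so the F-coordinate is 3/5.
Check: 1/5 + 1/5 + 3/5 = 1.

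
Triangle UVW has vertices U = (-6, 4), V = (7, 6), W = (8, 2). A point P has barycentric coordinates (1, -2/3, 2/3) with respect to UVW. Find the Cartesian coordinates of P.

(-16/3, 4/3)

P = 1·U + (-2/3)·V + (2/3)·W.
x-coordinate: 1·(-6) + (-2/3)·7 + (2/3)·8 = -16/3.
y-coordinate: 1·4 + (-2/3)·6 + (2/3)·2 = 4/3.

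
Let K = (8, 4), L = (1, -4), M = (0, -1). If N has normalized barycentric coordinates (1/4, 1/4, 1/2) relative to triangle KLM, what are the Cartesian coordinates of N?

(9/4, -1/2)

N = (1/4)·K + (1/4)·L + (1/2)·M.
x-coordinate: (1/4)·8 + (1/4)·1 + (1/2)·0 = 9/4.
y-coordinate: (1/4)·4 + (1/4)·(-4) + (1/2)·(-1) = -1/2.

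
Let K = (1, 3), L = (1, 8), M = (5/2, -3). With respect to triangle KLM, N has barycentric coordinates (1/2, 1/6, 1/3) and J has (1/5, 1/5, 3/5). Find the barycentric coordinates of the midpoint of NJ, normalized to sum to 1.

Since both coordinate triples sum to 1, the midpoint's barycentrics are the componentwise average.
(1/2+1/5)/2 = 7/20; similarly 11/60 and 7/15.

(7/20, 11/60, 7/15)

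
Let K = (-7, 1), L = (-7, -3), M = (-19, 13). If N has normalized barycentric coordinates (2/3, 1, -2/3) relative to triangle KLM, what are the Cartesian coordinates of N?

(1, -11)

N = (2/3)·K + 1·L + (-2/3)·M.
x-coordinate: (2/3)·(-7) + 1·(-7) + (-2/3)·(-19) = 1.
y-coordinate: (2/3)·1 + 1·(-3) + (-2/3)·13 = -11.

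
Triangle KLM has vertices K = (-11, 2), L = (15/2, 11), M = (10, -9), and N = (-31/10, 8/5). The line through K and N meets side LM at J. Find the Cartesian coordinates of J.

Barycentric coordinates of N with respect to KLM: (3/5, 1/5, 1/5).
On side LM the K-coordinate is zero; dropping N's K-weight 3/5 and renormalizing the remaining 1/5 : 1/5 gives weights 1/2, 1/2 on L, M.
J = (1/2)·(15/2, 11) + (1/2)·(10, -9) = (35/4, 1).

(35/4, 1)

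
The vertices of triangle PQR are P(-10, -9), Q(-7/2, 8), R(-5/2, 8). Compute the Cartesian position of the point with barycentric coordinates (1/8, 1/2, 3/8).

(-63/16, 47/8)

S = (1/8)·P + (1/2)·Q + (3/8)·R.
x-coordinate: (1/8)·(-10) + (1/2)·(-7/2) + (3/8)·(-5/2) = -63/16.
y-coordinate: (1/8)·(-9) + (1/2)·8 + (3/8)·8 = 47/8.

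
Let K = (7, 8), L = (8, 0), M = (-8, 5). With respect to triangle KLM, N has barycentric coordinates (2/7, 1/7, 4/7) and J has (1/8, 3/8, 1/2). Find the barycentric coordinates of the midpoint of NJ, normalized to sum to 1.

Since both coordinate triples sum to 1, the midpoint's barycentrics are the componentwise average.
(2/7+1/8)/2 = 23/112; similarly 29/112 and 15/28.

(23/112, 29/112, 15/28)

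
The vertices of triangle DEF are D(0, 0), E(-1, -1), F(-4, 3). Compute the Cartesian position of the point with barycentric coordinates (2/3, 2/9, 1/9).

(-2/3, 1/9)

G = (2/3)·D + (2/9)·E + (1/9)·F.
x-coordinate: (2/3)·0 + (2/9)·(-1) + (1/9)·(-4) = -2/3.
y-coordinate: (2/3)·0 + (2/9)·(-1) + (1/9)·3 = 1/9.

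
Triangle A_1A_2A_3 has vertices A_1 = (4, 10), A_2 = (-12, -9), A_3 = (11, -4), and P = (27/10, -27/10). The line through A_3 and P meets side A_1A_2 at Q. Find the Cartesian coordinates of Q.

Barycentric coordinates of P with respect to A_1A_2A_3: (1/5, 3/10, 1/2).
On side A_1A_2 the A_3-coordinate is zero; dropping P's A_3-weight 1/2 and renormalizing the remaining 1/5 : 3/10 gives weights 2/5, 3/5 on A_1, A_2.
Q = (2/5)·(4, 10) + (3/5)·(-12, -9) = (-28/5, -7/5).

(-28/5, -7/5)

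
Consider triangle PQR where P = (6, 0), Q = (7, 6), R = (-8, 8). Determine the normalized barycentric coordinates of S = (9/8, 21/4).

(1/4, 3/8, 3/8)

Signed area of the reference triangle: [PQR] = ½·(6·(6−8) + 7·(8−0) + (-8)·(0−6)) = ½·(-12 + 56 + 48) = 46.
[SQR] = ½·((9/8)·(6−8) + 7·(8−(21/4)) + (-8)·(21/4−6)) = ½·(-9/4 + 77/4 + 6) = 23/2, so the P-coordinate is (23/2)/46 = 1/4.
[PSR] = ½·(6·(21/4−8) + (9/8)·(8−0) + (-8)·(0−(21/4))) = ½·(-33/2 + 9 + 42) = 69/4, so the Q-coordinate is 3/8.
[PQS] = ½·(6·(6−(21/4)) + 7·(21/4−0) + (9/8)·(0−6)) = ½·(9/2 + 147/4 − 27/4) = 69/4, so the R-coordinate is 3/8.
Check: 1/4 + 3/8 + 3/8 = 1.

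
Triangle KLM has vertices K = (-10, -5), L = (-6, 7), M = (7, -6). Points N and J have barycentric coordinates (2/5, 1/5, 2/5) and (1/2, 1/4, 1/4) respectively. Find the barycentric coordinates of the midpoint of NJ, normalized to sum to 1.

(9/20, 9/40, 13/40)

Since both coordinate triples sum to 1, the midpoint's barycentrics are the componentwise average.
(2/5+1/2)/2 = 9/20; similarly 9/40 and 13/40.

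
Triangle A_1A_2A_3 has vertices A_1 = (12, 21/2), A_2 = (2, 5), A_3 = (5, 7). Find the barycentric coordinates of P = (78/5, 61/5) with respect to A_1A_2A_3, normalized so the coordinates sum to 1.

Signed area of the reference triangle: [A_1A_2A_3] = ½·(12·(5−7) + 2·(7−(21/2)) + 5·(21/2−5)) = ½·(-24 − 7 + 55/2) = -7/4.
[PA_2A_3] = ½·((78/5)·(5−7) + 2·(7−(61/5)) + 5·(61/5−5)) = ½·(-156/5 − 52/5 + 36) = -14/5, so the A_1-coordinate is (-14/5)/(-7/4) = 8/5.
[A_1PA_3] = ½·(12·(61/5−7) + (78/5)·(7−(21/2)) + 5·(21/2−(61/5))) = ½·(312/5 − 273/5 − 17/2) = -7/20, so the A_2-coordinate is 1/5.
[A_1A_2P] = ½·(12·(5−(61/5)) + 2·(61/5−(21/2)) + (78/5)·(21/2−5)) = ½·(-432/5 + 17/5 + 429/5) = 7/5, so the A_3-coordinate is -4/5.

(8/5, 1/5, -4/5)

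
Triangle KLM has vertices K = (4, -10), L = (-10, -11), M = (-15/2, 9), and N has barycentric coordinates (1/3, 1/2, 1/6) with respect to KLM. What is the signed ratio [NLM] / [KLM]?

1/3

The signed ratio [NLM]/[KLM] equals the barycentric coordinate of N at vertex K, which is 1/3.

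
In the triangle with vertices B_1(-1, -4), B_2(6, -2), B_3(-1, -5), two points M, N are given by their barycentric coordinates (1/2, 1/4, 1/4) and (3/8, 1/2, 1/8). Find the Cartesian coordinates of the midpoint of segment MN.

(13/8, -55/16)

Barycentric coordinates of the midpoint are the average: (7/16, 3/8, 3/16).
Converting: (7/16)·B_1 + (3/8)·B_2 + (3/16)·B_3 = (13/8, -55/16).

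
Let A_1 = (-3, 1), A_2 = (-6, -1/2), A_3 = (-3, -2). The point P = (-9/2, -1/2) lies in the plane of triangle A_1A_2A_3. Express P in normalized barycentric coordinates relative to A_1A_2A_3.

Signed area of the reference triangle: [A_1A_2A_3] = ½·((-3)·(-1/2−(-2)) + (-6)·(-2−1) + (-3)·(1−(-1/2))) = ½·(-9/2 + 18 − 9/2) = 9/2.
[PA_2A_3] = ½·((-9/2)·(-1/2−(-2)) + (-6)·(-2−(-1/2)) + (-3)·(-1/2−(-1/2))) = ½·(-27/4 + 9 + 0) = 9/8, so the A_1-coordinate is (9/8)/(9/2) = 1/4.
[A_1PA_3] = ½·((-3)·(-1/2−(-2)) + (-9/2)·(-2−1) + (-3)·(1−(-1/2))) = ½·(-9/2 + 27/2 − 9/2) = 9/4, so the A_2-coordinate is 1/2.
[A_1A_2P] = ½·((-3)·(-1/2−(-1/2)) + (-6)·(-1/2−1) + (-9/2)·(1−(-1/2))) = ½·(0 + 9 − 27/4) = 9/8, so the A_3-coordinate is 1/4.
Check: 1/4 + 1/2 + 1/4 = 1.

(1/4, 1/2, 1/4)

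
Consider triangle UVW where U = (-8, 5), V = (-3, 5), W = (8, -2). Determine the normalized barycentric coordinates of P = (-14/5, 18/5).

(2/5, 2/5, 1/5)

Signed area of the reference triangle: [UVW] = ½·((-8)·(5−(-2)) + (-3)·(-2−5) + 8·(5−5)) = ½·(-56 + 21 + 0) = -35/2.
[PVW] = ½·((-14/5)·(5−(-2)) + (-3)·(-2−(18/5)) + 8·(18/5−5)) = ½·(-98/5 + 84/5 − 56/5) = -7, so the U-coordinate is (-7)/(-35/2) = 2/5.
[UPW] = ½·((-8)·(18/5−(-2)) + (-14/5)·(-2−5) + 8·(5−(18/5))) = ½·(-224/5 + 98/5 + 56/5) = -7, so the V-coordinate is 2/5.
[UVP] = ½·((-8)·(5−(18/5)) + (-3)·(18/5−5) + (-14/5)·(5−5)) = ½·(-56/5 + 21/5 + 0) = -7/2, so the W-coordinate is 1/5.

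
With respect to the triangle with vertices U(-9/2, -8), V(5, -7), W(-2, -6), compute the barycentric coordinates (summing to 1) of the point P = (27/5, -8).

Signed area of the reference triangle: [UVW] = ½·((-9/2)·(-7−(-6)) + 5·(-6−(-8)) + (-2)·(-8−(-7))) = ½·(9/2 + 10 + 2) = 33/4.
[PVW] = ½·((27/5)·(-7−(-6)) + 5·(-6−(-8)) + (-2)·(-8−(-7))) = ½·(-27/5 + 10 + 2) = 33/10, so the U-coordinate is (33/10)/(33/4) = 2/5.
[UPW] = ½·((-9/2)·(-8−(-6)) + (27/5)·(-6−(-8)) + (-2)·(-8−(-8))) = ½·(9 + 54/5 + 0) = 99/10, so the V-coordinate is 6/5.
[UVP] = ½·((-9/2)·(-7−(-8)) + 5·(-8−(-8)) + (27/5)·(-8−(-7))) = ½·(-9/2 + 0 − 27/5) = -99/20, so the W-coordinate is -3/5.
Check: 2/5 + 6/5 − 3/5 = 1.

(2/5, 6/5, -3/5)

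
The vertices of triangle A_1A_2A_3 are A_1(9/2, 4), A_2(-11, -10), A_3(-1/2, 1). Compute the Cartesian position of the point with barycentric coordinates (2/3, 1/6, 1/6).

P = (2/3)·A_1 + (1/6)·A_2 + (1/6)·A_3.
x-coordinate: (2/3)·(9/2) + (1/6)·(-11) + (1/6)·(-1/2) = 13/12.
y-coordinate: (2/3)·4 + (1/6)·(-10) + (1/6)·1 = 7/6.

(13/12, 7/6)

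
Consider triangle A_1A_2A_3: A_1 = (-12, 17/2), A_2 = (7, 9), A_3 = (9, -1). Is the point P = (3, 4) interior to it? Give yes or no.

Barycentric coordinates of P: (50/191, 48/191, 93/191).
The three coordinates are positive, positive, positive; a point is interior exactly when all three are positive.

yes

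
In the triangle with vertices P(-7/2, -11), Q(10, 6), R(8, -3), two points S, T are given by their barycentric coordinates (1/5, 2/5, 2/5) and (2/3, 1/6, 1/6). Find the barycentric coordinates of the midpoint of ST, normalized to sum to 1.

Since both coordinate triples sum to 1, the midpoint's barycentrics are the componentwise average.
(1/5+2/3)/2 = 13/30; similarly 17/60 and 17/60.

(13/30, 17/60, 17/60)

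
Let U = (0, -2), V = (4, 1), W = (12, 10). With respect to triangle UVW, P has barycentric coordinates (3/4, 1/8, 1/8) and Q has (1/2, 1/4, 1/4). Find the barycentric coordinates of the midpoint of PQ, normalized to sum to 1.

(5/8, 3/16, 3/16)

Since both coordinate triples sum to 1, the midpoint's barycentrics are the componentwise average.
(3/4+1/2)/2 = 5/8; similarly 3/16 and 3/16.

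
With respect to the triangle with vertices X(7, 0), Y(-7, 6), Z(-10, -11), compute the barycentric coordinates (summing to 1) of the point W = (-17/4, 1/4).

(1/4, 1/2, 1/4)

Signed area of the reference triangle: [XYZ] = ½·(7·(6−(-11)) + (-7)·(-11−0) + (-10)·(0−6)) = ½·(119 + 77 + 60) = 128.
[WYZ] = ½·((-17/4)·(6−(-11)) + (-7)·(-11−(1/4)) + (-10)·(1/4−6)) = ½·(-289/4 + 315/4 + 115/2) = 32, so the X-coordinate is 32/128 = 1/4.
[XWZ] = ½·(7·(1/4−(-11)) + (-17/4)·(-11−0) + (-10)·(0−(1/4))) = ½·(315/4 + 187/4 + 5/2) = 64, so the Y-coordinate is 1/2.
[XYW] = ½·(7·(6−(1/4)) + (-7)·(1/4−0) + (-17/4)·(0−6)) = ½·(161/4 − 7/4 + 51/2) = 32, so the Z-coordinate is 1/4.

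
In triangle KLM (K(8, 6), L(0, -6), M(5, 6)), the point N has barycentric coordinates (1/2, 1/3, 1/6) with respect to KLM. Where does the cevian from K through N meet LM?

Line KN meets LM where the K-coordinate vanishes; zeroing N's K-weight and renormalizing leaves L, M-weights 1/3 : 1/6 → (2/3, 1/3).
So J = (2/3)·L + (1/3)·M = (5/3, -2).

(5/3, -2)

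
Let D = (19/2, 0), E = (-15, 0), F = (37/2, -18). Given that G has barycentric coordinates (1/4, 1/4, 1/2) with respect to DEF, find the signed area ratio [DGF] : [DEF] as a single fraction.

The signed ratio [DGF]/[DEF] equals the barycentric coordinate of G at vertex E, which is 1/4.

1/4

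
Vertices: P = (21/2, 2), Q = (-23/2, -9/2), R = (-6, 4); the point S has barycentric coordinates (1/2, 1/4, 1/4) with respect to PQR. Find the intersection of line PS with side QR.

(-35/4, -1/4)

Line PS meets QR where the P-coordinate vanishes; zeroing S's P-weight and renormalizing leaves Q, R-weights 1/4 : 1/4 → (1/2, 1/2).
So T = (1/2)·Q + (1/2)·R = (-35/4, -1/4).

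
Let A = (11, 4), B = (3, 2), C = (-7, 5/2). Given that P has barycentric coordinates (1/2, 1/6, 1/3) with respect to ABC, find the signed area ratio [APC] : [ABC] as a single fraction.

The signed ratio [APC]/[ABC] equals the barycentric coordinate of P at vertex B, which is 1/6.

1/6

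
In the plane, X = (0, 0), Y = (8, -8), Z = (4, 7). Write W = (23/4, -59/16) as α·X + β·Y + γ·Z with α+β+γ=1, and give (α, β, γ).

(3/16, 5/8, 3/16)

Signed area of the reference triangle: [XYZ] = ½·(0·(-8−7) + 8·(7−0) + 4·(0−(-8))) = ½·(0 + 56 + 32) = 44.
[WYZ] = ½·((23/4)·(-8−7) + 8·(7−(-59/16)) + 4·(-59/16−(-8))) = ½·(-345/4 + 171/2 + 69/4) = 33/4, so the X-coordinate is (33/4)/44 = 3/16.
[XWZ] = ½·(0·(-59/16−7) + (23/4)·(7−0) + 4·(0−(-59/16))) = ½·(0 + 161/4 + 59/4) = 55/2, so the Y-coordinate is 5/8.
[XYW] = ½·(0·(-8−(-59/16)) + 8·(-59/16−0) + (23/4)·(0−(-8))) = ½·(0 − 59/2 + 46) = 33/4, so the Z-coordinate is 3/16.
Check: 3/16 + 5/8 + 3/16 = 1.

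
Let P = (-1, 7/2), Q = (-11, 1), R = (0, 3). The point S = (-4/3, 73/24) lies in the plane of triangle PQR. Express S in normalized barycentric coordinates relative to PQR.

(5/12, 1/12, 1/2)

Signed area of the reference triangle: [PQR] = ½·((-1)·(1−3) + (-11)·(3−(7/2)) + 0·(7/2−1)) = ½·(2 + 11/2 + 0) = 15/4.
[SQR] = ½·((-4/3)·(1−3) + (-11)·(3−(73/24)) + 0·(73/24−1)) = ½·(8/3 + 11/24 + 0) = 25/16, so the P-coordinate is (25/16)/(15/4) = 5/12.
[PSR] = ½·((-1)·(73/24−3) + (-4/3)·(3−(7/2)) + 0·(7/2−(73/24))) = ½·(-1/24 + 2/3 + 0) = 5/16, so the Q-coordinate is 1/12.
[PQS] = ½·((-1)·(1−(73/24)) + (-11)·(73/24−(7/2)) + (-4/3)·(7/2−1)) = ½·(49/24 + 121/24 − 10/3) = 15/8, so the R-coordinate is 1/2.
Check: 5/12 + 1/12 + 1/2 = 1.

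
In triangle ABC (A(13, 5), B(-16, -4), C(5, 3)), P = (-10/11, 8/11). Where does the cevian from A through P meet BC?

(-25/2, -17/6)

Barycentric coordinates of P with respect to ABC: (5/11, 5/11, 1/11).
On side BC the A-coordinate is zero; dropping P's A-weight 5/11 and renormalizing the remaining 5/11 : 1/11 gives weights 5/6, 1/6 on B, C.
Q = (5/6)·(-16, -4) + (1/6)·(5, 3) = (-25/2, -17/6).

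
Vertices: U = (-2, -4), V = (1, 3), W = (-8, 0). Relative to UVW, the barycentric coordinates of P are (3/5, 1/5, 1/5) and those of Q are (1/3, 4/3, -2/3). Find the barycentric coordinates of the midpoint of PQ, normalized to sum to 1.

(7/15, 23/30, -7/30)

Since both coordinate triples sum to 1, the midpoint's barycentrics are the componentwise average.
(3/5+1/3)/2 = 7/15; similarly 23/30 and -7/30.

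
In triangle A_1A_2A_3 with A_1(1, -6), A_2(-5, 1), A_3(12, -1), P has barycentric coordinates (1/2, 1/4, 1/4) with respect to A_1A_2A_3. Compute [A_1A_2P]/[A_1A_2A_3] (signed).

The signed ratio [A_1A_2P]/[A_1A_2A_3] equals the barycentric coordinate of P at vertex A_3, which is 1/4.

1/4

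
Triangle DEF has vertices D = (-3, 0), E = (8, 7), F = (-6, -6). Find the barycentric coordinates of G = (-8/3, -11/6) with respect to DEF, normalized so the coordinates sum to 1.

Signed area of the reference triangle: [DEF] = ½·((-3)·(7−(-6)) + 8·(-6−0) + (-6)·(0−7)) = ½·(-39 − 48 + 42) = -45/2.
[GEF] = ½·((-8/3)·(7−(-6)) + 8·(-6−(-11/6)) + (-6)·(-11/6−7)) = ½·(-104/3 − 100/3 + 53) = -15/2, so the D-coordinate is (-15/2)/(-45/2) = 1/3.
[DGF] = ½·((-3)·(-11/6−(-6)) + (-8/3)·(-6−0) + (-6)·(0−(-11/6))) = ½·(-25/2 + 16 − 11) = -15/4, so the E-coordinate is 1/6.
[DEG] = ½·((-3)·(7−(-11/6)) + 8·(-11/6−0) + (-8/3)·(0−7)) = ½·(-53/2 − 44/3 + 56/3) = -45/4, so the F-coordinate is 1/2.

(1/3, 1/6, 1/2)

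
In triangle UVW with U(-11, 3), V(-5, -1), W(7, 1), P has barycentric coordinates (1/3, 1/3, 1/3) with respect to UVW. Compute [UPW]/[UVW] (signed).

1/3

The signed ratio [UPW]/[UVW] equals the barycentric coordinate of P at vertex V, which is 1/3.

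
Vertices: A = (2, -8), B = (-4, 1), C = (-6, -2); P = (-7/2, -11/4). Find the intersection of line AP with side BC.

(-16/3, -1)

Barycentric coordinates of P with respect to ABC: (1/4, 1/4, 1/2).
On side BC the A-coordinate is zero; dropping P's A-weight 1/4 and renormalizing the remaining 1/4 : 1/2 gives weights 1/3, 2/3 on B, C.
Q = (1/3)·(-4, 1) + (2/3)·(-6, -2) = (-16/3, -1).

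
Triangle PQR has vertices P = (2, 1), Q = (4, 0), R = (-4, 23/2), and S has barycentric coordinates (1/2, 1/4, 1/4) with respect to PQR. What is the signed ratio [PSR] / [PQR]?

1/4

The signed ratio [PSR]/[PQR] equals the barycentric coordinate of S at vertex Q, which is 1/4.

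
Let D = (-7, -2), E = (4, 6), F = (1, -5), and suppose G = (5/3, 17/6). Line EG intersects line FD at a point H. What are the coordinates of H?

Barycentric coordinates of G with respect to DEF: (1/6, 2/3, 1/6).
On side FD the E-coordinate is zero; dropping G's E-weight 2/3 and renormalizing the remaining 1/6 : 1/6 gives weights 1/2, 1/2 on F, D.
H = (1/2)·(1, -5) + (1/2)·(-7, -2) = (-3, -7/2).

(-3, -7/2)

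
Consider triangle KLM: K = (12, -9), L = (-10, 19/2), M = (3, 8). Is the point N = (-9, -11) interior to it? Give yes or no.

no

Barycentric coordinates of N: (106/83, 150/83, -173/83).
The three coordinates are positive, positive, negative; a point is interior exactly when all three are positive.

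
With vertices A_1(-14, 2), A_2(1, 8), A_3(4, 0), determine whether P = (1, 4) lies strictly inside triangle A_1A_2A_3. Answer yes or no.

Barycentric coordinates of P: (2/23, 11/23, 10/23).
The three coordinates are positive, positive, positive; a point is interior exactly when all three are positive.

yes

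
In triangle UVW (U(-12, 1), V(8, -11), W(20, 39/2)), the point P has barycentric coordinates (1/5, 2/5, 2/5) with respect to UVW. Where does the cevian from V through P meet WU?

Line VP meets WU where the V-coordinate vanishes; zeroing P's V-weight and renormalizing leaves W, U-weights 2/5 : 1/5 → (2/3, 1/3).
So Q = (2/3)·W + (1/3)·U = (28/3, 40/3).

(28/3, 40/3)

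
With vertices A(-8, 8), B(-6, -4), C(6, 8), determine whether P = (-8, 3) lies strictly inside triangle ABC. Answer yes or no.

Barycentric coordinates of P: (9/14, 5/12, -5/84).
The three coordinates are positive, positive, negative; a point is interior exactly when all three are positive.

no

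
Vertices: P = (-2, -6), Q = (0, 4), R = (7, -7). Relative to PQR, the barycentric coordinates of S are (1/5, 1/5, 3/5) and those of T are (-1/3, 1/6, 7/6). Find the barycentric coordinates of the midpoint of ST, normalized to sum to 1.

(-1/15, 11/60, 53/60)

Since both coordinate triples sum to 1, the midpoint's barycentrics are the componentwise average.
(1/5+-1/3)/2 = -1/15; similarly 11/60 and 53/60.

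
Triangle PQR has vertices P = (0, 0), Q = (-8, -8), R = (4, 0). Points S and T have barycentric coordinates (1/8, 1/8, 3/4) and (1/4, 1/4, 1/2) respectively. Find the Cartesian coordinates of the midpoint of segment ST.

(1, -3/2)

Barycentric coordinates of the midpoint are the average: (3/16, 3/16, 5/8).
Converting: (3/16)·P + (3/16)·Q + (5/8)·R = (1, -3/2).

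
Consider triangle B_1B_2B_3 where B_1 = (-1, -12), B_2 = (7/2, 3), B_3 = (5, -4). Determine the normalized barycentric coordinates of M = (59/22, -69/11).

(4/11, 1/11, 6/11)

Signed area of the reference triangle: [B_1B_2B_3] = ½·((-1)·(3−(-4)) + (7/2)·(-4−(-12)) + 5·(-12−3)) = ½·(-7 + 28 − 75) = -27.
[MB_2B_3] = ½·((59/22)·(3−(-4)) + (7/2)·(-4−(-69/11)) + 5·(-69/11−3)) = ½·(413/22 + 175/22 − 510/11) = -108/11, so the B_1-coordinate is (-108/11)/(-27) = 4/11.
[B_1MB_3] = ½·((-1)·(-69/11−(-4)) + (59/22)·(-4−(-12)) + 5·(-12−(-69/11))) = ½·(25/11 + 236/11 − 315/11) = -27/11, so the B_2-coordinate is 1/11.
[B_1B_2M] = ½·((-1)·(3−(-69/11)) + (7/2)·(-69/11−(-12)) + (59/22)·(-12−3)) = ½·(-102/11 + 441/22 − 885/22) = -162/11, so the B_3-coordinate is 6/11.
Check: 4/11 + 1/11 + 6/11 = 1.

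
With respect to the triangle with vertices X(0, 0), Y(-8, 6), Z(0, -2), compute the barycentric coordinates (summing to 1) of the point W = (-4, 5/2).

Signed area of the reference triangle: [XYZ] = ½·(0·(6−(-2)) + (-8)·(-2−0) + 0·(0−6)) = ½·(0 + 16 + 0) = 8.
[WYZ] = ½·((-4)·(6−(-2)) + (-8)·(-2−(5/2)) + 0·(5/2−6)) = ½·(-32 + 36 + 0) = 2, so the X-coordinate is 2/8 = 1/4.
[XWZ] = ½·(0·(5/2−(-2)) + (-4)·(-2−0) + 0·(0−(5/2))) = ½·(0 + 8 + 0) = 4, so the Y-coordinate is 1/2.
[XYW] = ½·(0·(6−(5/2)) + (-8)·(5/2−0) + (-4)·(0−6)) = ½·(0 − 20 + 24) = 2, so the Z-coordinate is 1/4.
Check: 1/4 + 1/2 + 1/4 = 1.

(1/4, 1/2, 1/4)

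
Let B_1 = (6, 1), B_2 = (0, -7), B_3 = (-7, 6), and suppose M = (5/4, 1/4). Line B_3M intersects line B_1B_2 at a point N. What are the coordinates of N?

(4, -5/3)

Barycentric coordinates of M with respect to B_1B_2B_3: (1/2, 1/4, 1/4).
On side B_1B_2 the B_3-coordinate is zero; dropping M's B_3-weight 1/4 and renormalizing the remaining 1/2 : 1/4 gives weights 2/3, 1/3 on B_1, B_2.
N = (2/3)·(6, 1) + (1/3)·(0, -7) = (4, -5/3).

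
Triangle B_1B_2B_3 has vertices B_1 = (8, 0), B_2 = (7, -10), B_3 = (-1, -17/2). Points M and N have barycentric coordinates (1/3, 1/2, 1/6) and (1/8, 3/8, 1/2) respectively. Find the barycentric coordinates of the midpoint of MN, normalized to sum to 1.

(11/48, 7/16, 1/3)

Since both coordinate triples sum to 1, the midpoint's barycentrics are the componentwise average.
(1/3+1/8)/2 = 11/48; similarly 7/16 and 1/3.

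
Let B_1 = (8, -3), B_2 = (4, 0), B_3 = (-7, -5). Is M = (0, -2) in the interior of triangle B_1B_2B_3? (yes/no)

Barycentric coordinates of M: (2/53, 31/53, 20/53).
The three coordinates are positive, positive, positive; a point is interior exactly when all three are positive.

yes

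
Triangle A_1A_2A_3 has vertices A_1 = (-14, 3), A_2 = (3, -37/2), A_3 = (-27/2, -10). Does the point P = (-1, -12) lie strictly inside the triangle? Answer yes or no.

no

Barycentric coordinates of P: (293/841, 646/841, -98/841).
The three coordinates are positive, positive, negative; a point is interior exactly when all three are positive.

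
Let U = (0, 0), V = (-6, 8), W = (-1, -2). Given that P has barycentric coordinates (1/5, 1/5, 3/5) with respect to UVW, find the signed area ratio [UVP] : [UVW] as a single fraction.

The signed ratio [UVP]/[UVW] equals the barycentric coordinate of P at vertex W, which is 3/5.

3/5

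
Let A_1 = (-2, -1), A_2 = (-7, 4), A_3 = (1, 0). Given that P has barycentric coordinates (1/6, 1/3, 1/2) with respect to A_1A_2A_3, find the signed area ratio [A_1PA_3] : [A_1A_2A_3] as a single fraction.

1/3

The signed ratio [A_1PA_3]/[A_1A_2A_3] equals the barycentric coordinate of P at vertex A_2, which is 1/3.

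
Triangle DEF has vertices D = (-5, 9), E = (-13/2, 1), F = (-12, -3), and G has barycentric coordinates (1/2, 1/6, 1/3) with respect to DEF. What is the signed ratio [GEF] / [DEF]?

1/2

The signed ratio [GEF]/[DEF] equals the barycentric coordinate of G at vertex D, which is 1/2.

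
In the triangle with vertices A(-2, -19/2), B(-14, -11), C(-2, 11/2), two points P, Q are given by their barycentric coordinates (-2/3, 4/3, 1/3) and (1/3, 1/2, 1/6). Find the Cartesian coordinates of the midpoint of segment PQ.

(-13, -57/8)

Barycentric coordinates of the midpoint are the average: (-1/6, 11/12, 1/4).
Converting: (-1/6)·A + (11/12)·B + (1/4)·C = (-13, -57/8).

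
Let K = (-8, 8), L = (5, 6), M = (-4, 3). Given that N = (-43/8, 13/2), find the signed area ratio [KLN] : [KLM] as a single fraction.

[KLM] = ½·((-8)·(6−3) + 5·(3−8) + (-4)·(8−6)) = ½·(-24 − 25 − 8) = -57/2.
[KLN] = ½·((-8)·(6−(13/2)) + 5·(13/2−8) + (-43/8)·(8−6)) = ½·(4 − 15/2 − 43/4) = -57/8, so the ratio is (-57/8)/(-57/2) = 1/4.

1/4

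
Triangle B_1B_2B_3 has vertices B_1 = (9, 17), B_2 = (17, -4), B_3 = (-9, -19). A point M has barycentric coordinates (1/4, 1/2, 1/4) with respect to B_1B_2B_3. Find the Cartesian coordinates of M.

(17/2, -5/2)

M = (1/4)·B_1 + (1/2)·B_2 + (1/4)·B_3.
x-coordinate: (1/4)·9 + (1/2)·17 + (1/4)·(-9) = 17/2.
y-coordinate: (1/4)·17 + (1/2)·(-4) + (1/4)·(-19) = -5/2.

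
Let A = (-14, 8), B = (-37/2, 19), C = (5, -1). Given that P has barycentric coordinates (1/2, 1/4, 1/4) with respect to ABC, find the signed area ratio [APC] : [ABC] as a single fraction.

The signed ratio [APC]/[ABC] equals the barycentric coordinate of P at vertex B, which is 1/4.

1/4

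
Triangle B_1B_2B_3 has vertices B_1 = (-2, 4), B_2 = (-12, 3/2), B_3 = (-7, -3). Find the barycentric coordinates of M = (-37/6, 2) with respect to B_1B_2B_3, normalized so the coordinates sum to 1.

(1/2, 1/3, 1/6)

Signed area of the reference triangle: [B_1B_2B_3] = ½·((-2)·(3/2−(-3)) + (-12)·(-3−4) + (-7)·(4−(3/2))) = ½·(-9 + 84 − 35/2) = 115/4.
[MB_2B_3] = ½·((-37/6)·(3/2−(-3)) + (-12)·(-3−2) + (-7)·(2−(3/2))) = ½·(-111/4 + 60 − 7/2) = 115/8, so the B_1-coordinate is (115/8)/(115/4) = 1/2.
[B_1MB_3] = ½·((-2)·(2−(-3)) + (-37/6)·(-3−4) + (-7)·(4−2)) = ½·(-10 + 259/6 − 14) = 115/12, so the B_2-coordinate is 1/3.
[B_1B_2M] = ½·((-2)·(3/2−2) + (-12)·(2−4) + (-37/6)·(4−(3/2))) = ½·(1 + 24 − 185/12) = 115/24, so the B_3-coordinate is 1/6.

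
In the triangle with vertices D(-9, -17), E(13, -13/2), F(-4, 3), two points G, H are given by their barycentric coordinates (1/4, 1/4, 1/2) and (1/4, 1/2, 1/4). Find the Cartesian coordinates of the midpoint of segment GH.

Barycentric coordinates of the midpoint are the average: (1/4, 3/8, 3/8).
Converting: (1/4)·D + (3/8)·E + (3/8)·F = (9/8, -89/16).

(9/8, -89/16)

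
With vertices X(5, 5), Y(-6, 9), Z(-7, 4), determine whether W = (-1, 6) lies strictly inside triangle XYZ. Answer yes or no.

Barycentric coordinates of W: (28/59, 18/59, 13/59).
The three coordinates are positive, positive, positive; a point is interior exactly when all three are positive.

yes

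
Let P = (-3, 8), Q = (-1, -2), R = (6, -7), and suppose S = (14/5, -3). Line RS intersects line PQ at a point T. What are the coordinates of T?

Barycentric coordinates of S with respect to PQR: (1/5, 1/5, 3/5).
On side PQ the R-coordinate is zero; dropping S's R-weight 3/5 and renormalizing the remaining 1/5 : 1/5 gives weights 1/2, 1/2 on P, Q.
T = (1/2)·(-3, 8) + (1/2)·(-1, -2) = (-2, 3).

(-2, 3)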